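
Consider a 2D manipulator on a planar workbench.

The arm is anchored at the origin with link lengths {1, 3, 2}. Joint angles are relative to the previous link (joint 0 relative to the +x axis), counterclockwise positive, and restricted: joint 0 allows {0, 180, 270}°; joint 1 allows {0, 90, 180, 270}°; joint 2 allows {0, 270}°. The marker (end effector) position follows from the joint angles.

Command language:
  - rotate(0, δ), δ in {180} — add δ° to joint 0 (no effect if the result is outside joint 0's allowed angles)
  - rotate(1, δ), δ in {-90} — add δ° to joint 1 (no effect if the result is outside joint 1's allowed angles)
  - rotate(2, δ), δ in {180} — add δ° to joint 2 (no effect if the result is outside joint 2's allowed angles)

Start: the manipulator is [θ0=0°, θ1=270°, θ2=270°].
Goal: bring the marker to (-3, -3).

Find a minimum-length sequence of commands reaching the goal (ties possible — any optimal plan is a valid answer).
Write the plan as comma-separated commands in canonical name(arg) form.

rotate(1, -90), rotate(1, -90), rotate(0, 180)

begin: [θ0=0°, θ1=270°, θ2=270°]
t=1 rotate(1, -90) ⇒ [θ0=0°, θ1=180°, θ2=270°]
t=2 rotate(1, -90) ⇒ [θ0=0°, θ1=90°, θ2=270°]
t=3 rotate(0, 180) ⇒ [θ0=180°, θ1=90°, θ2=270°]
no 2-step plan works, so 3 is optimal.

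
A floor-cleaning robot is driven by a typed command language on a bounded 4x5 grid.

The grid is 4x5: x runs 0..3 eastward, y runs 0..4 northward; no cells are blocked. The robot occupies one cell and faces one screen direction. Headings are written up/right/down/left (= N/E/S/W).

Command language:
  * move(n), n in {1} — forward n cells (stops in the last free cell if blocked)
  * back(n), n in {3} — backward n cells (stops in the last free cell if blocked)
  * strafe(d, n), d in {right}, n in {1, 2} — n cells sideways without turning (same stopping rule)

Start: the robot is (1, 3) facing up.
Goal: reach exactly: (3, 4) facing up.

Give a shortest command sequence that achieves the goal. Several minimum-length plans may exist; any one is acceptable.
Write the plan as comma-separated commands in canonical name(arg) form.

strafe(right, 2), move(1)

initial: (1, 3) facing up
t=1 strafe(right, 2) ⇒ (3, 3) facing up
t=2 move(1) ⇒ (3, 4) facing up
nothing shorter than 2 reaches the goal.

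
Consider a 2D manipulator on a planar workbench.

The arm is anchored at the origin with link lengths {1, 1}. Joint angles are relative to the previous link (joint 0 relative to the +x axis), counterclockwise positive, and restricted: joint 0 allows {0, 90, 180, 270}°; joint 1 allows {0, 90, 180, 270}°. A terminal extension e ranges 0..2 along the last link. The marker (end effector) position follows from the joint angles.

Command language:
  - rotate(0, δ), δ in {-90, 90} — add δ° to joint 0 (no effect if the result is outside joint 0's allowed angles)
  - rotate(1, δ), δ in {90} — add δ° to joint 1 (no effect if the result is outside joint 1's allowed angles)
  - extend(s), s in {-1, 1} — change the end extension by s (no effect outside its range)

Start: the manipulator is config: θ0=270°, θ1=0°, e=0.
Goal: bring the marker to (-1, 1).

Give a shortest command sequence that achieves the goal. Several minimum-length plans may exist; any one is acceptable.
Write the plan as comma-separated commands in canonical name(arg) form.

rotate(1, 90), rotate(0, 90), rotate(0, 90)

t0: config: θ0=270°, θ1=0°, e=0
t=1 rotate(1, 90) ⇒ config: θ0=270°, θ1=90°, e=0
t=2 rotate(0, 90) ⇒ config: θ0=0°, θ1=90°, e=0
t=3 rotate(0, 90) ⇒ config: θ0=90°, θ1=90°, e=0
shorter routes all fall short; 3 is best.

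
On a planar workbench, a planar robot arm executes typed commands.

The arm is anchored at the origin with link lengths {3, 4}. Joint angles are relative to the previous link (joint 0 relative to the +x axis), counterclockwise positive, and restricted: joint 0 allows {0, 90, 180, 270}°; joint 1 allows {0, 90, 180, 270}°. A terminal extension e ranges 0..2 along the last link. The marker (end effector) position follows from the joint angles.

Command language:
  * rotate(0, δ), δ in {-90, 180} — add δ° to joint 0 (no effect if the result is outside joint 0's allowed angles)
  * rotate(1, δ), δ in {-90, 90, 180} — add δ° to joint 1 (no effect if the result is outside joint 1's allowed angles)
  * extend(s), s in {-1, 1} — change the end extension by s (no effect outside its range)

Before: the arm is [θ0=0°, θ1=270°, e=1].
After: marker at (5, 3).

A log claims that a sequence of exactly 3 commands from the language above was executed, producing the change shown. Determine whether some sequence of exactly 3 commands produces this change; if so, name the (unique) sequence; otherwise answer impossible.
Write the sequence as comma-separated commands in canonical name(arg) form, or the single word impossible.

rotate(0, -90), rotate(0, -90), rotate(0, -90)

begin: [θ0=0°, θ1=270°, e=1]
[1] after rotate(0, -90): [θ0=270°, θ1=270°, e=1]
[2] after rotate(0, -90): [θ0=180°, θ1=270°, e=1]
[3] after rotate(0, -90): [θ0=90°, θ1=270°, e=1]
no other 3-command option fits: unique.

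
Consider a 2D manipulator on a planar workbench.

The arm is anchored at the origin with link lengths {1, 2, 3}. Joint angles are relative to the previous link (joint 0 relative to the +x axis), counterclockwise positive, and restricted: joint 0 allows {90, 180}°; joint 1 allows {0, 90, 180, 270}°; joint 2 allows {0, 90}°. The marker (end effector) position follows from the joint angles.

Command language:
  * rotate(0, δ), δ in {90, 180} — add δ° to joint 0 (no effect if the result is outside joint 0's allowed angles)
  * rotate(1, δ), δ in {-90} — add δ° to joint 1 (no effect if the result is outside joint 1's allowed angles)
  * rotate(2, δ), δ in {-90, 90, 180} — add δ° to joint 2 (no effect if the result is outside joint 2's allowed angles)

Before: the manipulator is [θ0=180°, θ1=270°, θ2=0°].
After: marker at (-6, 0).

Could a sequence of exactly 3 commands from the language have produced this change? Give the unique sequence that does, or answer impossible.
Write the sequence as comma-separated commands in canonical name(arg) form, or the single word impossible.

rotate(1, -90), rotate(1, -90), rotate(1, -90)

initial: [θ0=180°, θ1=270°, θ2=0°]
[1] after rotate(1, -90): [θ0=180°, θ1=180°, θ2=0°]
[2] after rotate(1, -90): [θ0=180°, θ1=90°, θ2=0°]
[3] after rotate(1, -90): [θ0=180°, θ1=0°, θ2=0°]
no other 3-command option fits: unique.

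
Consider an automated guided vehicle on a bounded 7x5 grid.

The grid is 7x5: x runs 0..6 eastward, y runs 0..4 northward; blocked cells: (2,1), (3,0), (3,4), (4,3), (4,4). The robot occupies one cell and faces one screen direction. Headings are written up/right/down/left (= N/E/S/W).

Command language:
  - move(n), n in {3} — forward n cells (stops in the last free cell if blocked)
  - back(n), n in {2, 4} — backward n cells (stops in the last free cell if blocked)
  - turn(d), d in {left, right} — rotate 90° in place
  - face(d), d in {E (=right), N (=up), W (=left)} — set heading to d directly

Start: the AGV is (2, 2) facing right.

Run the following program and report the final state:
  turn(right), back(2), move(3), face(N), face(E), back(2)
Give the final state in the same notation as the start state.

initial: (2, 2) facing right
1. turn(right) → (2, 2) facing down
2. back(2) → (2, 4) facing down
3. move(3) → (2, 2) facing down
4. face(N) → (2, 2) facing up
5. face(E) → (2, 2) facing right
6. back(2) → (0, 2) facing right

(0, 2) facing right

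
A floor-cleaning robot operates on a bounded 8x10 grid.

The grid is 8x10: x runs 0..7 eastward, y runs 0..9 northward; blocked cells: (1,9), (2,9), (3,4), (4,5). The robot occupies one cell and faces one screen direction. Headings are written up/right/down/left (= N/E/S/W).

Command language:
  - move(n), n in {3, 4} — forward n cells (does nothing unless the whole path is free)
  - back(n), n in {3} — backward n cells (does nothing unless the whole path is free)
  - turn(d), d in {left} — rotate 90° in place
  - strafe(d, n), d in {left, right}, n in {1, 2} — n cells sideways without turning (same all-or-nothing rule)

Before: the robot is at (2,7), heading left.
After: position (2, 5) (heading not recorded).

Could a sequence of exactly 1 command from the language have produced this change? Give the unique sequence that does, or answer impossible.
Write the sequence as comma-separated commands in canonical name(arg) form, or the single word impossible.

t0: at (2,7), heading left
1. strafe(left, 2) → at (2,5), heading left
no rival 1-sequence matches.

strafe(left, 2)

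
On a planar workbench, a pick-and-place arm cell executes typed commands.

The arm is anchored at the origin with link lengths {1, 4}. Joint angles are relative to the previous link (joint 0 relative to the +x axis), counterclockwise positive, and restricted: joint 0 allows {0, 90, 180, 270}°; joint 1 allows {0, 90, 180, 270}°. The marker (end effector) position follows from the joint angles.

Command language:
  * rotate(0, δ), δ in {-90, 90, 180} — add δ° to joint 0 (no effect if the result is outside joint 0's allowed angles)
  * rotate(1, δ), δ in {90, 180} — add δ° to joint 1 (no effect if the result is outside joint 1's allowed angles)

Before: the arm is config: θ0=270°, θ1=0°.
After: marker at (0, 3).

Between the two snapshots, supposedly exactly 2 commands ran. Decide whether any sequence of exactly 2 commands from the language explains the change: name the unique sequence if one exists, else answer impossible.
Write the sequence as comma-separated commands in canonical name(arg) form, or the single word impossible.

rotate(1, 90), rotate(1, 90)

initial: config: θ0=270°, θ1=0°
[1] after rotate(1, 90): config: θ0=270°, θ1=90°
[2] after rotate(1, 90): config: θ0=270°, θ1=180°
uniquely the one of 25 2-step routes that fits.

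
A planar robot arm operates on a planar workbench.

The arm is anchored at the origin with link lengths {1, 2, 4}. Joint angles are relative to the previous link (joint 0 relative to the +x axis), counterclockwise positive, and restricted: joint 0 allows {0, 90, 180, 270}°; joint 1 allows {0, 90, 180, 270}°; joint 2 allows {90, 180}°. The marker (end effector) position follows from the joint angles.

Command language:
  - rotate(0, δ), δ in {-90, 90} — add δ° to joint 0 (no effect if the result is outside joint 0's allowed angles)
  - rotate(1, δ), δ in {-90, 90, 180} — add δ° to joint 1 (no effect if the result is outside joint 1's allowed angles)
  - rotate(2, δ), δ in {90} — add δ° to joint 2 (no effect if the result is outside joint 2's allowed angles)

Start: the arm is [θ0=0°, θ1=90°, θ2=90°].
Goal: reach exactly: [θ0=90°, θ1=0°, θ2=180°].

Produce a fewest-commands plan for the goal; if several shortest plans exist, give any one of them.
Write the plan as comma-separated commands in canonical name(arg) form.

start: [θ0=0°, θ1=90°, θ2=90°]
[1] after rotate(0, 90): [θ0=90°, θ1=90°, θ2=90°]
[2] after rotate(2, 90): [θ0=90°, θ1=90°, θ2=180°]
[3] after rotate(1, -90): [θ0=90°, θ1=0°, θ2=180°]
no 2-step plan works, so 3 is optimal.

rotate(0, 90), rotate(2, 90), rotate(1, -90)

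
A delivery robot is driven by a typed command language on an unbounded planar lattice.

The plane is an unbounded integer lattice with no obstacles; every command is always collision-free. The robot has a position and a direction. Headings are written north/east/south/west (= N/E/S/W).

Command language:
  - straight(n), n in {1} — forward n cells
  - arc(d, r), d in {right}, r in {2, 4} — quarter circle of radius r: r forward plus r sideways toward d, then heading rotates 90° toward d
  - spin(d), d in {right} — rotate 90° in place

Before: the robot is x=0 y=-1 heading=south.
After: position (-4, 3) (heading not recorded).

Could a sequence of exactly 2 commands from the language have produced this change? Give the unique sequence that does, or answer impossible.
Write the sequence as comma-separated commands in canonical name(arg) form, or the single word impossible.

spin(right), arc(right, 4)

key: order matters: swapping spin(right) and arc(right, 4) lands elsewhere
t0: x=0 y=-1 heading=south
[1] after spin(right): x=0 y=-1 heading=west
[2] after arc(right, 4): x=-4 y=3 heading=north
no other 2-command option fits: unique.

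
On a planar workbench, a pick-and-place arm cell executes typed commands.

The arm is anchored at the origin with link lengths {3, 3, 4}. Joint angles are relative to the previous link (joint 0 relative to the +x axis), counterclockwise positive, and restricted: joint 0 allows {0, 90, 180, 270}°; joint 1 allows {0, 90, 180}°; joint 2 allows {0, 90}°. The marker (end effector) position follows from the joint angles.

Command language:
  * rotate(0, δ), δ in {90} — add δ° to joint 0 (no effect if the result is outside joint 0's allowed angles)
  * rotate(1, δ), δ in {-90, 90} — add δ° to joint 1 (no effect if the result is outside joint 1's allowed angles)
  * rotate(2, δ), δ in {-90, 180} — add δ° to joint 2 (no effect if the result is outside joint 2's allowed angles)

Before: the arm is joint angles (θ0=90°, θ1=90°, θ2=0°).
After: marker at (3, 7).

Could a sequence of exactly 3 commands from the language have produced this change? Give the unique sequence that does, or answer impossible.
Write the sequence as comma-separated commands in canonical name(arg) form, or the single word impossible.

t0: joint angles (θ0=90°, θ1=90°, θ2=0°)
1. rotate(0, 90) → joint angles (θ0=180°, θ1=90°, θ2=0°)
2. rotate(0, 90) → joint angles (θ0=270°, θ1=90°, θ2=0°)
3. rotate(0, 90) → joint angles (θ0=0°, θ1=90°, θ2=0°)
no other 3-command option fits: unique.

rotate(0, 90), rotate(0, 90), rotate(0, 90)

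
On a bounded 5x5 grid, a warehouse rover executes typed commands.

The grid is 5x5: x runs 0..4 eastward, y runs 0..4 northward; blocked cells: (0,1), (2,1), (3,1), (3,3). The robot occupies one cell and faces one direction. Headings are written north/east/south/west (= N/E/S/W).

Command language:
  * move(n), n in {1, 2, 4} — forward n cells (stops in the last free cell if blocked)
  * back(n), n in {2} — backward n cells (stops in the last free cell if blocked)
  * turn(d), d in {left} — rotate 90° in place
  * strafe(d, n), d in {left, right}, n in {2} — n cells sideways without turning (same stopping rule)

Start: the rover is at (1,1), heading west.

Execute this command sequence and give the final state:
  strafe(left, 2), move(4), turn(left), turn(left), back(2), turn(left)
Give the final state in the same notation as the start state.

start: at (1,1), heading west
t=1 strafe(left, 2) ⇒ at (1,0), heading west
t=2 move(4) ⇒ at (0,0), heading west
t=3 turn(left) ⇒ at (0,0), heading south
t=4 turn(left) ⇒ at (0,0), heading east
t=5 back(2) ⇒ at (0,0), heading east
t=6 turn(left) ⇒ at (0,0), heading north

at (0,0), heading north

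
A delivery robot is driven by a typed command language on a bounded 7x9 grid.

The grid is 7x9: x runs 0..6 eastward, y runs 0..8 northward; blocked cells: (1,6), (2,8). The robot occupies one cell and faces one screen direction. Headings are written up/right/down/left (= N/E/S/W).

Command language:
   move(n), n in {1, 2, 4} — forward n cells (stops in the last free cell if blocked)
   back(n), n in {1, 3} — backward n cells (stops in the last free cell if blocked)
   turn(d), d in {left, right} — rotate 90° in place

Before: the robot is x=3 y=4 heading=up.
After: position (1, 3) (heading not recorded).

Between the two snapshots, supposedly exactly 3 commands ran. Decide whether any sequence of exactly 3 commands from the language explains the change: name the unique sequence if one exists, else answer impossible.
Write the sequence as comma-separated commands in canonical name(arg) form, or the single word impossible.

key: running move(2) before back(1) would end elsewhere — order is forced
begin: x=3 y=4 heading=up
t=1 back(1) ⇒ x=3 y=3 heading=up
t=2 turn(left) ⇒ x=3 y=3 heading=left
t=3 move(2) ⇒ x=1 y=3 heading=left
all 343 alternatives checked — unique.

back(1), turn(left), move(2)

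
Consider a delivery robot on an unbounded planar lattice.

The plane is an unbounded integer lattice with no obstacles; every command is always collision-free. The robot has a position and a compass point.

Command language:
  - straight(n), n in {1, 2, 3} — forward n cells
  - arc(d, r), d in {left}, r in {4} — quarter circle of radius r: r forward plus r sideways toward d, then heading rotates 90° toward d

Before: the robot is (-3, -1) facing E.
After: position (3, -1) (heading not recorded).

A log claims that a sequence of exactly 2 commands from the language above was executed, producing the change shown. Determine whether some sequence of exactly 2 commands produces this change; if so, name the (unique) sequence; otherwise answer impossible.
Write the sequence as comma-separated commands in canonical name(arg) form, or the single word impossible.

straight(3), straight(3)

begin: (-3, -1) facing E
step 1 (straight(3)): (0, -1) facing E
step 2 (straight(3)): (3, -1) facing E
no rival 2-sequence matches.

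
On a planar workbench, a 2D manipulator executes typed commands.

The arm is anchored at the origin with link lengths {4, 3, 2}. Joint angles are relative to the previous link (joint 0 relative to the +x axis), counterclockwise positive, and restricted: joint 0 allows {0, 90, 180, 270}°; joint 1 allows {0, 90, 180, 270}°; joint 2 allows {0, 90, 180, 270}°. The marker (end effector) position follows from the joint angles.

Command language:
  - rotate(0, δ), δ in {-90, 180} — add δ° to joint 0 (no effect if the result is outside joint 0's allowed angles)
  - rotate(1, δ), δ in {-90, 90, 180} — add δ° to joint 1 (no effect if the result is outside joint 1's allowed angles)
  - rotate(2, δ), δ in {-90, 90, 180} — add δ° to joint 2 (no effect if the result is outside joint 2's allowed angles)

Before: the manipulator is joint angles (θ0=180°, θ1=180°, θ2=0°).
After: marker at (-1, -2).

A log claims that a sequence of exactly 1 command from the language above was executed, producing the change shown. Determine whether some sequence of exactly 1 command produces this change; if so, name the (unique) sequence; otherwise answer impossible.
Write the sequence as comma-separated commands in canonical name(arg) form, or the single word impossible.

start: joint angles (θ0=180°, θ1=180°, θ2=0°)
[1] after rotate(2, -90): joint angles (θ0=180°, θ1=180°, θ2=270°)
uniquely the one of 8 1-step routes that fits.

rotate(2, -90)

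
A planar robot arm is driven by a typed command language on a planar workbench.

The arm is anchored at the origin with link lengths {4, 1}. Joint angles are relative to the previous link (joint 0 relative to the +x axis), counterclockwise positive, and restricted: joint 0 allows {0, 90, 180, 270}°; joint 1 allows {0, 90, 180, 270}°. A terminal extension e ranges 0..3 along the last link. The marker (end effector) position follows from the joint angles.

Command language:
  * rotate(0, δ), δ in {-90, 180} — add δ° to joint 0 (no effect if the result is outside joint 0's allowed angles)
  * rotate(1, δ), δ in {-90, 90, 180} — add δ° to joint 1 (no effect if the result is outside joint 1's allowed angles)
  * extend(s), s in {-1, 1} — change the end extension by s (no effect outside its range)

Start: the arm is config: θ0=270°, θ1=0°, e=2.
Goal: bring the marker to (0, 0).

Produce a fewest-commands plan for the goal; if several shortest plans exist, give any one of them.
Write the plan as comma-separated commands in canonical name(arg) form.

extend(1), rotate(1, 180)

initial: config: θ0=270°, θ1=0°, e=2
step 1 (extend(1)): config: θ0=270°, θ1=0°, e=3
step 2 (rotate(1, 180)): config: θ0=270°, θ1=180°, e=3
shorter routes all fall short; 2 is best.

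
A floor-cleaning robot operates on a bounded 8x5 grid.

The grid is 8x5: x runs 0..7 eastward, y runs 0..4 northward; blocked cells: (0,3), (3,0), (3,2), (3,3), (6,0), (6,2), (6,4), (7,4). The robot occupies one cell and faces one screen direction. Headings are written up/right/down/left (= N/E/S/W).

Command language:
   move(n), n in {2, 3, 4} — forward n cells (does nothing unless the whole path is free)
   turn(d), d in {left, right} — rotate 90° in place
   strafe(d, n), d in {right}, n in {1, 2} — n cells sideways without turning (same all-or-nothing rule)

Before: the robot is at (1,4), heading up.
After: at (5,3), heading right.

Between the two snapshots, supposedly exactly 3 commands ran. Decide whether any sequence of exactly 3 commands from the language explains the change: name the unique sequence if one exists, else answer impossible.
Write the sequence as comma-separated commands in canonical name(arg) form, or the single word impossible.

turn(right), move(4), strafe(right, 1)

key: position moved to (5,3) AND the heading swung to E — translation plus rotation needed
initial: at (1,4), heading up
step 1 (turn(right)): at (1,4), heading right
step 2 (move(4)): at (5,4), heading right
step 3 (strafe(right, 1)): at (5,3), heading right
no rival 3-sequence matches.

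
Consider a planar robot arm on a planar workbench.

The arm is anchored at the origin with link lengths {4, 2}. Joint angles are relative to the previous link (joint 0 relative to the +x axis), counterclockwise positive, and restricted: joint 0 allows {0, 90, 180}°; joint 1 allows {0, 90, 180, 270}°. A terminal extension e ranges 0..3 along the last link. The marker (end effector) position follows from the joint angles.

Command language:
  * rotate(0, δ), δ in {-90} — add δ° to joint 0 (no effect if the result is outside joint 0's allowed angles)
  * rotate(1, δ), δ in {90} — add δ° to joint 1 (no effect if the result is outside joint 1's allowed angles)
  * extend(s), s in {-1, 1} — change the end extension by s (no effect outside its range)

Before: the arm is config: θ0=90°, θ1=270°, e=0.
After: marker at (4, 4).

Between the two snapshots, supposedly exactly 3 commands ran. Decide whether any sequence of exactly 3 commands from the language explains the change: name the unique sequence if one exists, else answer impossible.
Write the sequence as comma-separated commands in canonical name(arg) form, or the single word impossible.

extend(-1), extend(1), extend(1)

key: order matters: swapping extend(-1) and extend(1) lands elsewhere
begin: config: θ0=90°, θ1=270°, e=0
t=1 extend(-1) ⇒ config: θ0=90°, θ1=270°, e=0
t=2 extend(1) ⇒ config: θ0=90°, θ1=270°, e=1
t=3 extend(1) ⇒ config: θ0=90°, θ1=270°, e=2
no rival 3-sequence matches.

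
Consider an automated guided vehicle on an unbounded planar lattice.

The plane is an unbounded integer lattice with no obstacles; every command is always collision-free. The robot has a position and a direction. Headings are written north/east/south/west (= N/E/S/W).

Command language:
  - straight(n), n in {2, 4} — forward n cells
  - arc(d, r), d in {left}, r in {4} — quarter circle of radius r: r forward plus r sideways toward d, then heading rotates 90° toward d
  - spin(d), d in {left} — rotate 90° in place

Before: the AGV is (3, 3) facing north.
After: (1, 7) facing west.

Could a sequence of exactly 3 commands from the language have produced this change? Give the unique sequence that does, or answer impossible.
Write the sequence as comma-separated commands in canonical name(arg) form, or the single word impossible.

key: position moved to (1,7) AND the heading swung to W — translation plus rotation needed
begin: (3, 3) facing north
[1] after straight(4): (3, 7) facing north
[2] after spin(left): (3, 7) facing west
[3] after straight(2): (1, 7) facing west
uniquely the one of 64 3-step routes that fits.

straight(4), spin(left), straight(2)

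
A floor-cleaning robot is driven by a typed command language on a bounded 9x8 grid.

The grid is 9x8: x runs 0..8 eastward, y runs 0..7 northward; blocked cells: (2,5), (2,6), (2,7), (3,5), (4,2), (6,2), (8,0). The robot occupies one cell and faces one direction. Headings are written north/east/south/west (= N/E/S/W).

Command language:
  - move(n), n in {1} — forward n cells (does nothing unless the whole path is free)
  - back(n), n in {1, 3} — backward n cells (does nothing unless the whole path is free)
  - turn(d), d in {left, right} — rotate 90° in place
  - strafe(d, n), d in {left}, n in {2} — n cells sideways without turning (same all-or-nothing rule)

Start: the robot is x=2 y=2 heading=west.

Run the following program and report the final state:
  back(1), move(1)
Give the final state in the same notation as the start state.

x=2 y=2 heading=west

begin: x=2 y=2 heading=west
[1] after back(1): x=3 y=2 heading=west
[2] after move(1): x=2 y=2 heading=west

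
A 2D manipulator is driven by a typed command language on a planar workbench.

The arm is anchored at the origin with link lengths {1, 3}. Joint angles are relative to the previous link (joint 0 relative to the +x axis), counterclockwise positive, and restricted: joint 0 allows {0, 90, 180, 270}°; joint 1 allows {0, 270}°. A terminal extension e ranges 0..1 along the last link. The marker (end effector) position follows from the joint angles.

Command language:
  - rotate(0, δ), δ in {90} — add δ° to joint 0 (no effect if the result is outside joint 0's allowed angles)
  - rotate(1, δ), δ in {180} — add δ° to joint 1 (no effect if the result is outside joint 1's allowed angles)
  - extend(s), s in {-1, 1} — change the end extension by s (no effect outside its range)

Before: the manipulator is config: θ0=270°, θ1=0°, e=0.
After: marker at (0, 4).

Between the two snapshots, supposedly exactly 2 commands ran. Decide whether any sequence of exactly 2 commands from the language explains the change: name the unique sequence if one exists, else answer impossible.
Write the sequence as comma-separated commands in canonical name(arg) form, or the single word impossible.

rotate(0, 90), rotate(0, 90)

from: config: θ0=270°, θ1=0°, e=0
1. rotate(0, 90) → config: θ0=0°, θ1=0°, e=0
2. rotate(0, 90) → config: θ0=90°, θ1=0°, e=0
uniquely the one of 16 2-step routes that fits.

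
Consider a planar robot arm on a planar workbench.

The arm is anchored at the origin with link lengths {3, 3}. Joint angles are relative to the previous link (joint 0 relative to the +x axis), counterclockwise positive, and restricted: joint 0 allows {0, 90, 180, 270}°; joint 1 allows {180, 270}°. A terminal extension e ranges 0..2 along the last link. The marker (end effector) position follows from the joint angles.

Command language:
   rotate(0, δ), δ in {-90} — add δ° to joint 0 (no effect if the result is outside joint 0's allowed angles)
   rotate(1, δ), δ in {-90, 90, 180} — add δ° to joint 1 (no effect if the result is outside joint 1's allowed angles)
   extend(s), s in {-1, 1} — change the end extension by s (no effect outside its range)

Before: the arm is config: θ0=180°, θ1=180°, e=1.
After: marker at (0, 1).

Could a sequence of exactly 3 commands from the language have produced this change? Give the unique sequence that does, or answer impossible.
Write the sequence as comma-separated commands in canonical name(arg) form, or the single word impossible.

begin: config: θ0=180°, θ1=180°, e=1
[1] after rotate(0, -90): config: θ0=90°, θ1=180°, e=1
[2] after rotate(0, -90): config: θ0=0°, θ1=180°, e=1
[3] after rotate(0, -90): config: θ0=270°, θ1=180°, e=1
no other 3-command option fits: unique.

rotate(0, -90), rotate(0, -90), rotate(0, -90)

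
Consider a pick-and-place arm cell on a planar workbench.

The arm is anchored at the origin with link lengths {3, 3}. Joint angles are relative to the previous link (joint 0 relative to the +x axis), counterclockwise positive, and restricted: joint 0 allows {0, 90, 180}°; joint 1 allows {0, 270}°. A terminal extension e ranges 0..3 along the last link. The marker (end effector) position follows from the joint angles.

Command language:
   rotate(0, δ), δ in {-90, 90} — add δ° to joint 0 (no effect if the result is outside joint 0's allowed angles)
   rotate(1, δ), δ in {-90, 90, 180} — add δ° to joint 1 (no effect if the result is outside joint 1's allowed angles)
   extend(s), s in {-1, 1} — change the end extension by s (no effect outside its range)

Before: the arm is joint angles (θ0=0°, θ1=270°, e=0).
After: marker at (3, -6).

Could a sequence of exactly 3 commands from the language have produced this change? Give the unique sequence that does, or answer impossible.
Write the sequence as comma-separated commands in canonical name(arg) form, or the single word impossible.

extend(1), extend(1), extend(1)

initial: joint angles (θ0=0°, θ1=270°, e=0)
step 1 (extend(1)): joint angles (θ0=0°, θ1=270°, e=1)
step 2 (extend(1)): joint angles (θ0=0°, θ1=270°, e=2)
step 3 (extend(1)): joint angles (θ0=0°, θ1=270°, e=3)
uniquely the one of 343 3-step routes that fits.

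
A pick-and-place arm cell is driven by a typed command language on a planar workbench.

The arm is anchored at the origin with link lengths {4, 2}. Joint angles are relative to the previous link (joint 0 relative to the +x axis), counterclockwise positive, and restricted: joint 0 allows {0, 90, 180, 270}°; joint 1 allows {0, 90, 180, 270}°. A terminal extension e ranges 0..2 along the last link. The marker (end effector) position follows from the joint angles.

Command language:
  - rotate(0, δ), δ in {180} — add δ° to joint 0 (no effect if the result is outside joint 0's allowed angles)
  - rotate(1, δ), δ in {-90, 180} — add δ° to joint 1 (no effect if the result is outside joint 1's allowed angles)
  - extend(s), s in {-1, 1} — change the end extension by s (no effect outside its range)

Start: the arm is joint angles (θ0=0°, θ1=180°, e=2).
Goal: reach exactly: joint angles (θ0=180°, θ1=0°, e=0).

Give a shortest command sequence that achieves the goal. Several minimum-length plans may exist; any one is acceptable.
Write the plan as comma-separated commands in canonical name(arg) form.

start: joint angles (θ0=0°, θ1=180°, e=2)
t=1 rotate(1, 180) ⇒ joint angles (θ0=0°, θ1=0°, e=2)
t=2 extend(-1) ⇒ joint angles (θ0=0°, θ1=0°, e=1)
t=3 extend(-1) ⇒ joint angles (θ0=0°, θ1=0°, e=0)
t=4 rotate(0, 180) ⇒ joint angles (θ0=180°, θ1=0°, e=0)
no 3-step plan works, so 4 is optimal.

rotate(1, 180), extend(-1), extend(-1), rotate(0, 180)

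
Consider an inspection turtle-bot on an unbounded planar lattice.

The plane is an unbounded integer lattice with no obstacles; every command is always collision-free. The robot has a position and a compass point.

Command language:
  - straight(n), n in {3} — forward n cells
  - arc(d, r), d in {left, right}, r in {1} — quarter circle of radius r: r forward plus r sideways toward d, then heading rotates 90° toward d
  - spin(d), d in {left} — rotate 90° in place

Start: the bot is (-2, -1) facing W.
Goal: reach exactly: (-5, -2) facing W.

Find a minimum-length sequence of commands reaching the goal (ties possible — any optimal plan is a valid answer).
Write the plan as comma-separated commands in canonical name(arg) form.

arc(left, 1), arc(right, 1), arc(right, 1), spin(left)

from: (-2, -1) facing W
t=1 arc(left, 1) ⇒ (-3, -2) facing S
t=2 arc(right, 1) ⇒ (-4, -3) facing W
t=3 arc(right, 1) ⇒ (-5, -2) facing N
t=4 spin(left) ⇒ (-5, -2) facing W
shorter routes all fall short; 4 is best.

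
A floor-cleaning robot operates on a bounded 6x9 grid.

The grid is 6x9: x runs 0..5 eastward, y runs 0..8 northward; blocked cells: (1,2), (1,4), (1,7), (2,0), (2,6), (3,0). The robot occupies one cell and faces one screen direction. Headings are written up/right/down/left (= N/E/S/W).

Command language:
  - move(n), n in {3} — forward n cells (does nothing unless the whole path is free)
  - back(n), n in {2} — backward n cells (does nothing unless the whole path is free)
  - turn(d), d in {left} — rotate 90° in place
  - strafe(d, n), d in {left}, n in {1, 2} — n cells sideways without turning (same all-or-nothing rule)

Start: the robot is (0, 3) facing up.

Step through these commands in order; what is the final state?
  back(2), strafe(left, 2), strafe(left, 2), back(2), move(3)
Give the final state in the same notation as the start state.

(0, 4) facing up

from: (0, 3) facing up
1. back(2) → (0, 1) facing up
2. strafe(left, 2) → (0, 1) facing up
3. strafe(left, 2) → (0, 1) facing up
4. back(2) → (0, 1) facing up
5. move(3) → (0, 4) facing up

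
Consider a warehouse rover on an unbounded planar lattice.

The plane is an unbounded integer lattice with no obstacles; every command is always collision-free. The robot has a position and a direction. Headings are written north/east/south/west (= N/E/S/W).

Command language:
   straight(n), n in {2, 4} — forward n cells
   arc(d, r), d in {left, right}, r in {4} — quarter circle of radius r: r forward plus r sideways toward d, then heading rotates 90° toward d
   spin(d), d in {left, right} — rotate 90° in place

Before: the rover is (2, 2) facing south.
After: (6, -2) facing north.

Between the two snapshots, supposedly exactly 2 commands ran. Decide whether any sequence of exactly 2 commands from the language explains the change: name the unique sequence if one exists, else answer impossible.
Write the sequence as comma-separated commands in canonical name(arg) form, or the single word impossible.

key: order matters: swapping arc(left, 4) and spin(left) lands elsewhere
initial: (2, 2) facing south
step 1 (arc(left, 4)): (6, -2) facing east
step 2 (spin(left)): (6, -2) facing north
no rival 2-sequence matches.

arc(left, 4), spin(left)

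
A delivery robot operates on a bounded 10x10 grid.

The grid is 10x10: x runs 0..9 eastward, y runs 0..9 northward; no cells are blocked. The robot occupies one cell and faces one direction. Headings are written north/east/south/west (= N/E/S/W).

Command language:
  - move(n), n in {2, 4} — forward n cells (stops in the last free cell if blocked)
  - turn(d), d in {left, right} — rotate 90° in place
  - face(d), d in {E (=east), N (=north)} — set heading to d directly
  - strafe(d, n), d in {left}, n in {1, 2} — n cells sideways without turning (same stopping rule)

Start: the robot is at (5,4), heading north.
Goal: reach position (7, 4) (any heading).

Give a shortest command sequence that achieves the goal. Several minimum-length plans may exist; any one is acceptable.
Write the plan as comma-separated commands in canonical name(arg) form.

turn(right), move(2)

t0: at (5,4), heading north
1. turn(right) → at (5,4), heading east
2. move(2) → at (7,4), heading east
shorter routes all fall short; 2 is best.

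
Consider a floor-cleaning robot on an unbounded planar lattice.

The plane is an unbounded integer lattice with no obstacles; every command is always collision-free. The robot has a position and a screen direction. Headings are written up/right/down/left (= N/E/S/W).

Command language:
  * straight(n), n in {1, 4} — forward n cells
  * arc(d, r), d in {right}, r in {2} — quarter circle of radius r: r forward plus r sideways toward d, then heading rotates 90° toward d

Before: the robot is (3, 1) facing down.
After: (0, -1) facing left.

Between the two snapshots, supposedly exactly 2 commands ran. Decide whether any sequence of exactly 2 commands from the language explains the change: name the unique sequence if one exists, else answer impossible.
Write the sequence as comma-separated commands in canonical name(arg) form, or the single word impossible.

key: running straight(1) before arc(right, 2) would end elsewhere — order is forced
from: (3, 1) facing down
[1] after arc(right, 2): (1, -1) facing left
[2] after straight(1): (0, -1) facing left
all 9 alternatives checked — unique.

arc(right, 2), straight(1)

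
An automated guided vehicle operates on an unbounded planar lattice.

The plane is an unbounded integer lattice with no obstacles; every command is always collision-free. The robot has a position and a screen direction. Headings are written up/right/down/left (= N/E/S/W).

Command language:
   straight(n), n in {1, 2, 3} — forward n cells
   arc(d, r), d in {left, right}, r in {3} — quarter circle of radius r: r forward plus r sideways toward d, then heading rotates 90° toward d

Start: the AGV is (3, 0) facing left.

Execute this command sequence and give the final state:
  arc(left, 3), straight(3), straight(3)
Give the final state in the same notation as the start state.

from: (3, 0) facing left
step 1 (arc(left, 3)): (0, -3) facing down
step 2 (straight(3)): (0, -6) facing down
step 3 (straight(3)): (0, -9) facing down

(0, -9) facing down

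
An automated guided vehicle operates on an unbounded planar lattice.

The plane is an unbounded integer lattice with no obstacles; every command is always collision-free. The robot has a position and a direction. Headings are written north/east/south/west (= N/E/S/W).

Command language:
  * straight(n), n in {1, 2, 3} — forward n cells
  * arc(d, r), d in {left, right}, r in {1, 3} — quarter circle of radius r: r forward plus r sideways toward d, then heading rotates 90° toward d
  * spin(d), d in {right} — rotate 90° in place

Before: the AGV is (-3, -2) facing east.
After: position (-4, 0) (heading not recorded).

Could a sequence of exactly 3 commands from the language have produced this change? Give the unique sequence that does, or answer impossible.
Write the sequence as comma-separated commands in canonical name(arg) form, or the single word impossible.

arc(left, 1), arc(left, 1), straight(1)

key: order matters: swapping arc(left, 1) and straight(1) lands elsewhere
start: (-3, -2) facing east
[1] after arc(left, 1): (-2, -1) facing north
[2] after arc(left, 1): (-3, 0) facing west
[3] after straight(1): (-4, 0) facing west
all 512 alternatives checked — unique.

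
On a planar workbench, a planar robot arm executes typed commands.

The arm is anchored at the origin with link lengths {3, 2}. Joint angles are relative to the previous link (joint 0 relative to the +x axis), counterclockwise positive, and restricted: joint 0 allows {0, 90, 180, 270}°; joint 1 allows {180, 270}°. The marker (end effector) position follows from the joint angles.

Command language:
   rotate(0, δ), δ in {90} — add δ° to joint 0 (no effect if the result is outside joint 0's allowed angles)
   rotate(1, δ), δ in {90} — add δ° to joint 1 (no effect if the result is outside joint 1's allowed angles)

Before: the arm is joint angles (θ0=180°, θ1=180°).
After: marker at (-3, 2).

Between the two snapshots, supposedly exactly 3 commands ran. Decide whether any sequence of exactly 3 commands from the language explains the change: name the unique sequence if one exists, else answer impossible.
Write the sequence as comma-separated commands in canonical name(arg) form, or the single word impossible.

rotate(1, 90), rotate(1, 90), rotate(1, 90)

from: joint angles (θ0=180°, θ1=180°)
1. rotate(1, 90) → joint angles (θ0=180°, θ1=270°)
2. rotate(1, 90) → joint angles (θ0=180°, θ1=270°)
3. rotate(1, 90) → joint angles (θ0=180°, θ1=270°)
uniquely the one of 8 3-step routes that fits.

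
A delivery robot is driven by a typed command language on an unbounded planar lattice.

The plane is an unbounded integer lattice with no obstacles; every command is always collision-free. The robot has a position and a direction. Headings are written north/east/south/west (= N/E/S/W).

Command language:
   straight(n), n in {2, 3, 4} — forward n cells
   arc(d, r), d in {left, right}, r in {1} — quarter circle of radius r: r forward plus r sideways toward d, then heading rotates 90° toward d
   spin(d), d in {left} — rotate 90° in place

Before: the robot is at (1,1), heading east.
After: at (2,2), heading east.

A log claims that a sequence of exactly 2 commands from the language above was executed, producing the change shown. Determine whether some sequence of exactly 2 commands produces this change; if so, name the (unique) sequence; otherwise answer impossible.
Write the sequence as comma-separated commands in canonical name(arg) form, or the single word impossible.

key: running arc(right, 1) before spin(left) would end elsewhere — order is forced
begin: at (1,1), heading east
t=1 spin(left) ⇒ at (1,1), heading north
t=2 arc(right, 1) ⇒ at (2,2), heading east
all 36 alternatives checked — unique.

spin(left), arc(right, 1)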